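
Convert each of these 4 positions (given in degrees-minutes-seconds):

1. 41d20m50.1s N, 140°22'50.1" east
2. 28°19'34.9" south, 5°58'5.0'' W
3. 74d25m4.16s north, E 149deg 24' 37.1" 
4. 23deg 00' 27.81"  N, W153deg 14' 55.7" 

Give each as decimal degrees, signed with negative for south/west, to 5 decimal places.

Point 1:
  Latitude: 41° + 20/60 + 50.1/3600 = 41 + 0.333333 + 0.013917 = 41.347250
  N → positive
  λ: 140 + 22/60 + 50.1/3600 = 140.380583
  E ⇒ keep positive
Point 2:
  Latitude: 28 + 19/60 + 34.9/3600 = 28.326361
  S → negative
  Longitude: 5 + 58/60 + 5/3600 = 5.968056
  W ⇒ negate
Point 3:
  φ: 74 + 25/60 + 4.16/3600 = 74.417822
  N → positive
  λ: 149 + 24/60 + 37.1/3600 = 149.410306
  E ⇒ keep positive
Point 4:
  Latitude: 0′ + 27.81″ = 0.46350′; 23 + 0.46350/60 = 23.007725
  N ⇒ keep positive
  Lon: 153° + 14/60 + 55.7/3600 = 153 + 0.233333 + 0.015472 = 153.248806
  W → negative

1. 41.34725, 140.38058
2. -28.32636, -5.96806
3. 74.41782, 149.41031
4. 23.00773, -153.24881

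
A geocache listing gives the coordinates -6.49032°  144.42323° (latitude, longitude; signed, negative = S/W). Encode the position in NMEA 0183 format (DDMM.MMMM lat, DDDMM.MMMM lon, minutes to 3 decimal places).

0629.419,S / 14425.394,E

Latitude is negative → S; |value| = 6.490320
φ: 6° + 0.490320 × 60 = 6° 29.41920′
Lon: minutes = (144.423230 − 144) × 60 = 25.39380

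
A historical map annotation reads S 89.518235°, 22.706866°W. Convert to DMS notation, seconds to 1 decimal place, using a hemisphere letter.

Lat: whole degrees 89; 31.09410′ → 31′ and 5.646″
Lon: whole degrees 22; 42.41196′ → 42′ and 24.718″

89°31′5.6″ S, 22°42′24.7″ W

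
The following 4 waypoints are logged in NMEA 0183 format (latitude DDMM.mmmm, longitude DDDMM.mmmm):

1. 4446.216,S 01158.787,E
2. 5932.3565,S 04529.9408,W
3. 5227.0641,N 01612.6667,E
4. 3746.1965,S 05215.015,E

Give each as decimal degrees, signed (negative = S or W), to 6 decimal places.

1. -44.770267, 11.979783
2. -59.539275, -45.499013
3. 52.451068, 16.211112
4. -37.769942, 52.250250

Point 1:
  Lat: split at 2 digits → 44° and 46.216′; 44 + 46.216/60 = 44.7702667
  hemisphere S, so the sign is −
  Longitude: degrees = first 3 digits = 11, minutes = 58.787; 11 + 58.787/60 = 11.9797833
  E ⇒ keep positive
Point 2:
  Latitude: split at 2 digits → 59° and 32.3565′; 59 + 32.3565/60 = 59.5392750
  S ⇒ negate
  λ: split at 3 digits → 045° and 29.9408′; 45 + 29.9408/60 = 45.4990133
  W ⇒ negate
Point 3:
  φ: split at 2 digits → 52° and 27.0641′; 52 + 27.0641/60 = 52.4510683
  N ⇒ keep positive
  Longitude: split at 3 digits → 016° and 12.6667′; 16 + 12.6667/60 = 16.2111117
  E → positive
Point 4:
  Latitude: degrees = first 2 digits = 37, minutes = 46.1965; 37 + 46.1965/60 = 37.7699417
  S → negative
  Lon: split at 3 digits → 052° and 15.015′; 52 + 15.015/60 = 52.2502500
  E → positive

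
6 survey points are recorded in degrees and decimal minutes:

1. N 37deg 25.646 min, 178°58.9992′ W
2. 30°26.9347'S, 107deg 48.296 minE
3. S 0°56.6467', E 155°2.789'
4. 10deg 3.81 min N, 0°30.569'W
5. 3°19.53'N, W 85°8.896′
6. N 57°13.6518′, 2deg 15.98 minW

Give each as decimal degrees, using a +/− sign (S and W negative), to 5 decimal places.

Point 1:
  φ: 25.646′ = 0.427433°; total 37.427433
  N ⇒ keep positive
  λ: 178 + 58.9992/60 = 178.983320
  W ⇒ negate
Point 2:
  Latitude: 30 + 26.9347/60 = 30.448912
  hemisphere S, so the sign is −
  λ: 107 + 48.296/60 = 107.804933
  E ⇒ keep positive
Point 3:
  Lat: 56.6467′ = 0.944112°; total 0.944112
  hemisphere S, so the sign is −
  λ: 2.789′ = 0.046483°; total 155.046483
  E → positive
Point 4:
  Lat: 3.81′ = 0.063500°; total 10.063500
  N ⇒ keep positive
  λ: 0 + 30.569/60 = 0.509483
  W → negative
Point 5:
  φ: 19.53′ = 0.325500°; total 3.325500
  N ⇒ keep positive
  λ: 8.896′ = 0.148267°; total 85.148267
  W ⇒ negate
Point 6:
  Lat: 13.6518′ = 0.227530°; total 57.227530
  N ⇒ keep positive
  Lon: 15.98′ = 0.266333°; total 2.266333
  hemisphere W, so the sign is −

1. 37.42743, -178.98332
2. -30.44891, 107.80493
3. -0.94411, 155.04648
4. 10.06350, -0.50948
5. 3.32550, -85.14827
6. 57.22753, -2.26633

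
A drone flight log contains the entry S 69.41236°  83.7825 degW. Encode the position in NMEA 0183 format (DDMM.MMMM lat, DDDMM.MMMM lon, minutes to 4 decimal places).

Lat: minutes = (69.412360 − 69) × 60 = 24.741600
Longitude: fractional part 0.782500 → 46.950000 minutes

6924.7416,S / 08346.9500,W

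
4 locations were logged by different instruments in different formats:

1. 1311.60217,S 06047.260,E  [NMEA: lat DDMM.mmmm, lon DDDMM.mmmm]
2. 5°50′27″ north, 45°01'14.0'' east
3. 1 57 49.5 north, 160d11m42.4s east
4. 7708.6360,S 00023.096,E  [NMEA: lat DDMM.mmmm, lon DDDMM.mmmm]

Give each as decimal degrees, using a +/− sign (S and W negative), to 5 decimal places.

Point 1:
  Lat: split at 2 digits → 13° and 11.60217′; 13 + 11.60217/60 = 13.193370
  S ⇒ negate
  λ: split at 3 digits → 060° and 47.26′; 60 + 47.26/60 = 60.787667
  E ⇒ keep positive
Point 2:
  Latitude: 50′ + 27″ = 50.45000′; 5 + 50.45000/60 = 5.840833
  N ⇒ keep positive
  Lon: 45 + 1/60 + 14/3600 = 45.020556
  E → positive
Point 3:
  φ: 1 + 57/60 + 49.5/3600 = 1.963750
  N ⇒ keep positive
  λ: 11′ + 42.4″ = 11.70667′; 160 + 11.70667/60 = 160.195111
  E ⇒ keep positive
Point 4:
  Lat: degrees = first 2 digits = 77, minutes = 8.636; 77 + 8.636/60 = 77.143933
  S → negative
  Lon: split at 3 digits → 000° and 23.096′; 0 + 23.096/60 = 0.384933
  E → positive

1. -13.19337, 60.78767
2. 5.84083, 45.02056
3. 1.96375, 160.19511
4. -77.14393, 0.38493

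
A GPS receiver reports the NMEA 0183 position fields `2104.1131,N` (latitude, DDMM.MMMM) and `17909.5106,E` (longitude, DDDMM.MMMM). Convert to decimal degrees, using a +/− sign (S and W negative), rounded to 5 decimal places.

21.06855, 179.15851

Latitude: split at 2 digits → 21° and 4.1131′; 21 + 4.1131/60 = 21.068552
N → positive
Longitude: split at 3 digits → 179° and 9.5106′; 179 + 9.5106/60 = 179.158510
E ⇒ keep positive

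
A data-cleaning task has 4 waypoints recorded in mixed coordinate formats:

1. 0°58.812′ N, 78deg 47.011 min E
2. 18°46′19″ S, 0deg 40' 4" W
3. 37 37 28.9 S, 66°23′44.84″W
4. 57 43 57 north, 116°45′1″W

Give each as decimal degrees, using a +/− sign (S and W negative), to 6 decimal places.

1. 0.980200, 78.783517
2. -18.771944, -0.667778
3. -37.624694, -66.395789
4. 57.732500, -116.750278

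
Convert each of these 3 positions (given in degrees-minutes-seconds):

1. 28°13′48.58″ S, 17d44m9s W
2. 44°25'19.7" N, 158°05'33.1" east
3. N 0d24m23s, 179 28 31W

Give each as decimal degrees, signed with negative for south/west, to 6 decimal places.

1. -28.230161, -17.735833
2. 44.422139, 158.092528
3. 0.406389, -179.475278

Point 1:
  Lat: 28° + 13/60 + 48.58/3600 = 28 + 0.216667 + 0.013494 = 28.2301611
  hemisphere S, so the sign is −
  λ: 17° + 44/60 + 9/3600 = 17 + 0.733333 + 0.002500 = 17.7358333
  W ⇒ negate
Point 2:
  Lat: 25′ + 19.7″ = 25.32833′; 44 + 25.32833/60 = 44.4221389
  N → positive
  Lon: 158 + 5/60 + 33.1/3600 = 158.0925278
  E ⇒ keep positive
Point 3:
  Lat: 0° + 24/60 + 23/3600 = 0 + 0.400000 + 0.006389 = 0.4063889
  N → positive
  λ: 179 + 28/60 + 31/3600 = 179.4752778
  hemisphere W, so the sign is −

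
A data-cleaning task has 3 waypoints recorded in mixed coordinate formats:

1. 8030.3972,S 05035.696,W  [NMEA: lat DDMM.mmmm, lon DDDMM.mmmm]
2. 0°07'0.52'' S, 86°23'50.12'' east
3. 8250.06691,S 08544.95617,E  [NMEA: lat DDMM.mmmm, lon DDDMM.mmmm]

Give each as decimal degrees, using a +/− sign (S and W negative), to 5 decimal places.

Point 1:
  φ: degrees = first 2 digits = 80, minutes = 30.3972; 80 + 30.3972/60 = 80.506620
  hemisphere S, so the sign is −
  Lon: degrees = first 3 digits = 50, minutes = 35.696; 50 + 35.696/60 = 50.594933
  W ⇒ negate
Point 2:
  Latitude: 0 + 7/60 + 0.52/3600 = 0.116811
  hemisphere S, so the sign is −
  Longitude: 86 + 23/60 + 50.12/3600 = 86.397256
  E ⇒ keep positive
Point 3:
  Lat: split at 2 digits → 82° and 50.06691′; 82 + 50.06691/60 = 82.834449
  S ⇒ negate
  Lon: split at 3 digits → 085° and 44.95617′; 85 + 44.95617/60 = 85.749270
  E ⇒ keep positive

1. -80.50662, -50.59493
2. -0.11681, 86.39726
3. -82.83445, 85.74927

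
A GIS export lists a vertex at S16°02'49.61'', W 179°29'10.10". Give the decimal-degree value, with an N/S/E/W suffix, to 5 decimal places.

Lat: 2′ + 49.61″ = 2.82683′; 16 + 2.82683/60 = 16.047114
Longitude: 179 + 29/60 + 10.1/3600 = 179.486139

16.04711° S, 179.48614° W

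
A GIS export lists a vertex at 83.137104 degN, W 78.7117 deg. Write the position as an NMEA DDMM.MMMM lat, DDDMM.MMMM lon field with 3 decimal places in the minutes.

8308.226,N / 07842.702,W

Lat: 83° + 0.137104 × 60 = 83° 8.22624′
Lon: fractional part 0.711700 → 42.70200 minutes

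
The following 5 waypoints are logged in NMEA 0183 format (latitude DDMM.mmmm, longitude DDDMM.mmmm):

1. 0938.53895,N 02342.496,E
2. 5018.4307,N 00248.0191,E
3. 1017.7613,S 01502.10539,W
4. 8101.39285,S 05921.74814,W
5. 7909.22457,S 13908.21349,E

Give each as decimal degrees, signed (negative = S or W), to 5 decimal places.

1. 9.64232, 23.70827
2. 50.30718, 2.80032
3. -10.29602, -15.03509
4. -81.02321, -59.36247
5. -79.15374, 139.13689

Point 1:
  Latitude: degrees = first 2 digits = 9, minutes = 38.53895; 9 + 38.53895/60 = 9.642316
  N → positive
  Lon: degrees = first 3 digits = 23, minutes = 42.496; 23 + 42.496/60 = 23.708267
  E → positive
Point 2:
  Lat: split at 2 digits → 50° and 18.4307′; 50 + 18.4307/60 = 50.307178
  N → positive
  λ: degrees = first 3 digits = 2, minutes = 48.0191; 2 + 48.0191/60 = 2.800318
  E → positive
Point 3:
  φ: split at 2 digits → 10° and 17.7613′; 10 + 17.7613/60 = 10.296022
  S → negative
  Lon: degrees = first 3 digits = 15, minutes = 2.10539; 15 + 2.10539/60 = 15.035090
  hemisphere W, so the sign is −
Point 4:
  Latitude: split at 2 digits → 81° and 1.39285′; 81 + 1.39285/60 = 81.023214
  hemisphere S, so the sign is −
  Longitude: degrees = first 3 digits = 59, minutes = 21.74814; 59 + 21.74814/60 = 59.362469
  W ⇒ negate
Point 5:
  Lat: degrees = first 2 digits = 79, minutes = 9.22457; 79 + 9.22457/60 = 79.153743
  S ⇒ negate
  λ: degrees = first 3 digits = 139, minutes = 8.21349; 139 + 8.21349/60 = 139.136892
  E → positive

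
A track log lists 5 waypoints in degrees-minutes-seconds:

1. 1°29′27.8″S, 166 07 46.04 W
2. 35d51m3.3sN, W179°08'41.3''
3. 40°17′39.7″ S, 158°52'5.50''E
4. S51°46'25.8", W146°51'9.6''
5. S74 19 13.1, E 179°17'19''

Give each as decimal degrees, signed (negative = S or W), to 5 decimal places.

1. -1.49106, -166.12946
2. 35.85092, -179.14481
3. -40.29436, 158.86819
4. -51.77383, -146.85267
5. -74.32031, 179.28861

Point 1:
  Latitude: 1° + 29/60 + 27.8/3600 = 1 + 0.483333 + 0.007722 = 1.491056
  S ⇒ negate
  Lon: 166° + 7/60 + 46.04/3600 = 166 + 0.116667 + 0.012789 = 166.129456
  hemisphere W, so the sign is −
Point 2:
  Latitude: 35° + 51/60 + 3.3/3600 = 35 + 0.850000 + 0.000917 = 35.850917
  N ⇒ keep positive
  Longitude: 179° + 8/60 + 41.3/3600 = 179 + 0.133333 + 0.011472 = 179.144806
  hemisphere W, so the sign is −
Point 3:
  φ: 17′ + 39.7″ = 17.66167′; 40 + 17.66167/60 = 40.294361
  S ⇒ negate
  λ: 158 + 52/60 + 5.5/3600 = 158.868194
  E → positive
Point 4:
  φ: 51° + 46/60 + 25.8/3600 = 51 + 0.766667 + 0.007167 = 51.773833
  S ⇒ negate
  λ: 146 + 51/60 + 9.6/3600 = 146.852667
  W → negative
Point 5:
  φ: 74° + 19/60 + 13.1/3600 = 74 + 0.316667 + 0.003639 = 74.320306
  hemisphere S, so the sign is −
  λ: 179° + 17/60 + 19/3600 = 179 + 0.283333 + 0.005278 = 179.288611
  E ⇒ keep positive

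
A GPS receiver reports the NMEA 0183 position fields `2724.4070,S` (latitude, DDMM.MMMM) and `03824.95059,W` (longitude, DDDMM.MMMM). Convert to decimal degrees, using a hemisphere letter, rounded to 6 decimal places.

27.406783° S, 38.415843° W

φ: split at 2 digits → 27° and 24.407′; 27 + 24.407/60 = 27.4067833
λ: split at 3 digits → 038° and 24.95059′; 38 + 24.95059/60 = 38.4158432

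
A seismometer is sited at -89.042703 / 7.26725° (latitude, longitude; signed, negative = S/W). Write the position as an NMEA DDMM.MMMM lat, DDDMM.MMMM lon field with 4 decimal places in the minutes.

Latitude is negative → S; |value| = 89.042703
φ: fractional part 0.042703 → 2.562180 minutes
λ: minutes = (7.267250 − 7) × 60 = 16.035000

8902.5622,S / 00716.0350,E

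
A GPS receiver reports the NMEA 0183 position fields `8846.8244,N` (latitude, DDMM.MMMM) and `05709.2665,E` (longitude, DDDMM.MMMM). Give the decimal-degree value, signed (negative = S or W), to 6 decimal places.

Latitude: degrees = first 2 digits = 88, minutes = 46.8244; 88 + 46.8244/60 = 88.7804067
N ⇒ keep positive
Lon: split at 3 digits → 057° and 9.2665′; 57 + 9.2665/60 = 57.1544417
E → positive

88.780407, 57.154442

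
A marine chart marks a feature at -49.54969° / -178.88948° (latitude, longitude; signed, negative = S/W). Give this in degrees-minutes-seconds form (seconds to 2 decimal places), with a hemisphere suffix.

Latitude is negative → S; |value| = 49.549690
Lat: 0.549690 × 60 = 32.98140′ → 32′, remainder × 60 = 58.8840″
Longitude is negative → W; |value| = 178.889480
Longitude: 0.889480° → 53.36880′; 0.36880 × 60 = 22.1280″

49°32′58.88″ S, 178°53′22.13″ W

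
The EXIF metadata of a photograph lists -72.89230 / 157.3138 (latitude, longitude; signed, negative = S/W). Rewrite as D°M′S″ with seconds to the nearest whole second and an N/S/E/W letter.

Latitude is negative → S; |value| = 72.892300
φ: 0.892300 × 60 = 53.53800′ → 53′, remainder × 60 = 32.28″
Longitude: whole degrees 157; 18.82800′ → 18′ and 49.68″

72°53′32″ S, 157°18′50″ E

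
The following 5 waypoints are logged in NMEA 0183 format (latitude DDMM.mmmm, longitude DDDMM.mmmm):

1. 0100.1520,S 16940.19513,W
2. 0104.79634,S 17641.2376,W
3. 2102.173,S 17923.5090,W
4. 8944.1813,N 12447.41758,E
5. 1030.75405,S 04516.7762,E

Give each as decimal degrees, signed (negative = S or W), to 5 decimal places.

1. -1.00253, -169.66992
2. -1.07994, -176.68729
3. -21.03622, -179.39182
4. 89.73636, 124.79029
5. -10.51257, 45.27960

Point 1:
  Lat: degrees = first 2 digits = 1, minutes = 0.152; 1 + 0.152/60 = 1.002533
  hemisphere S, so the sign is −
  λ: degrees = first 3 digits = 169, minutes = 40.19513; 169 + 40.19513/60 = 169.669919
  W → negative
Point 2:
  Lat: split at 2 digits → 01° and 4.79634′; 1 + 4.79634/60 = 1.079939
  hemisphere S, so the sign is −
  λ: degrees = first 3 digits = 176, minutes = 41.2376; 176 + 41.2376/60 = 176.687293
  W → negative
Point 3:
  φ: degrees = first 2 digits = 21, minutes = 2.173; 21 + 2.173/60 = 21.036217
  S ⇒ negate
  Lon: degrees = first 3 digits = 179, minutes = 23.509; 179 + 23.509/60 = 179.391817
  W ⇒ negate
Point 4:
  Latitude: degrees = first 2 digits = 89, minutes = 44.1813; 89 + 44.1813/60 = 89.736355
  N → positive
  Lon: split at 3 digits → 124° and 47.41758′; 124 + 47.41758/60 = 124.790293
  E ⇒ keep positive
Point 5:
  Latitude: degrees = first 2 digits = 10, minutes = 30.75405; 10 + 30.75405/60 = 10.512568
  hemisphere S, so the sign is −
  λ: split at 3 digits → 045° and 16.7762′; 45 + 16.7762/60 = 45.279603
  E ⇒ keep positive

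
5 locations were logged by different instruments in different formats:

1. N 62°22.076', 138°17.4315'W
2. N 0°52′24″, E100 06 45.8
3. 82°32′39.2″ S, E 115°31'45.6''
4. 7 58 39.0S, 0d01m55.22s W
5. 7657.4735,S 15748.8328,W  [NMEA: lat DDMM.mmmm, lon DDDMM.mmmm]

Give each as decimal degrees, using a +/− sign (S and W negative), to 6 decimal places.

1. 62.367933, -138.290525
2. 0.873333, 100.112722
3. -82.544222, 115.529333
4. -7.977500, -0.032006
5. -76.957892, -157.813880

Point 1:
  Latitude: 22.076′ = 0.367933°; total 62.3679333
  N ⇒ keep positive
  λ: 138 + 17.4315/60 = 138.2905250
  W → negative
Point 2:
  Lat: 0° + 52/60 + 24/3600 = 0 + 0.866667 + 0.006667 = 0.8733333
  N → positive
  Longitude: 100 + 6/60 + 45.8/3600 = 100.1127222
  E ⇒ keep positive
Point 3:
  φ: 82° + 32/60 + 39.2/3600 = 82 + 0.533333 + 0.010889 = 82.5442222
  hemisphere S, so the sign is −
  Longitude: 115° + 31/60 + 45.6/3600 = 115 + 0.516667 + 0.012667 = 115.5293333
  E ⇒ keep positive
Point 4:
  φ: 7° + 58/60 + 39/3600 = 7 + 0.966667 + 0.010833 = 7.9775000
  S ⇒ negate
  Longitude: 0° + 1/60 + 55.22/3600 = 0 + 0.016667 + 0.015339 = 0.0320056
  hemisphere W, so the sign is −
Point 5:
  φ: split at 2 digits → 76° and 57.4735′; 76 + 57.4735/60 = 76.9578917
  hemisphere S, so the sign is −
  Lon: split at 3 digits → 157° and 48.8328′; 157 + 48.8328/60 = 157.8138800
  hemisphere W, so the sign is −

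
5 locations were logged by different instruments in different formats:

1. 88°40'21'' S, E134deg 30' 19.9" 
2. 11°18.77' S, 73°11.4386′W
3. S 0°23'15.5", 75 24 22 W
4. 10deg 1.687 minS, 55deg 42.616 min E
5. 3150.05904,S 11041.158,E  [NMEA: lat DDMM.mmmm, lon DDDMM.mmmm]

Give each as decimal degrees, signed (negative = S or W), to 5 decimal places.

1. -88.67250, 134.50553
2. -11.31283, -73.19064
3. -0.38764, -75.40611
4. -10.02812, 55.71027
5. -31.83432, 110.68597

Point 1:
  Lat: 40′ + 21″ = 40.35000′; 88 + 40.35000/60 = 88.672500
  S ⇒ negate
  Lon: 30′ + 19.9″ = 30.33167′; 134 + 30.33167/60 = 134.505528
  E ⇒ keep positive
Point 2:
  Latitude: 11 + 18.77/60 = 11.312833
  S → negative
  Lon: 73 + 11.4386/60 = 73.190643
  W ⇒ negate
Point 3:
  Latitude: 0° + 23/60 + 15.5/3600 = 0 + 0.383333 + 0.004306 = 0.387639
  S → negative
  λ: 75° + 24/60 + 22/3600 = 75 + 0.400000 + 0.006111 = 75.406111
  W → negative
Point 4:
  Lat: 1.687′ = 0.028117°; total 10.028117
  S ⇒ negate
  Lon: 42.616′ = 0.710267°; total 55.710267
  E ⇒ keep positive
Point 5:
  φ: split at 2 digits → 31° and 50.05904′; 31 + 50.05904/60 = 31.834317
  hemisphere S, so the sign is −
  Lon: degrees = first 3 digits = 110, minutes = 41.158; 110 + 41.158/60 = 110.685967
  E → positive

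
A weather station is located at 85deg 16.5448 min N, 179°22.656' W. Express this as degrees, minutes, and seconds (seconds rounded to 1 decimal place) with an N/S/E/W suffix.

Latitude: fractional minutes 0.54480 × 60 = 32.688″
Longitude: 22.65600′ → 22′ and 0.65600 × 60 = 39.360″

85°16′32.7″ N, 179°22′39.4″ W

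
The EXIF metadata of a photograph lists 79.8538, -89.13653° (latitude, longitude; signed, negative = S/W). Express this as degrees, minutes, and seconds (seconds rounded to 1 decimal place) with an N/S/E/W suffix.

79°51′13.7″ N, 89°08′11.5″ W

Latitude: 0.853800° → 51.22800′; 0.22800 × 60 = 13.680″
Longitude is negative → W; |value| = 89.136530
λ: 0.136530 × 60 = 8.19180′ → 8′, remainder × 60 = 11.508″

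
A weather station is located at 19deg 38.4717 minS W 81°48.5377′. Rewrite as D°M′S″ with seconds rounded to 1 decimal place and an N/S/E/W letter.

φ: fractional minutes 0.47170 × 60 = 28.302″
Longitude: fractional minutes 0.53770 × 60 = 32.262″

19°38′28.3″ S, 81°48′32.3″ W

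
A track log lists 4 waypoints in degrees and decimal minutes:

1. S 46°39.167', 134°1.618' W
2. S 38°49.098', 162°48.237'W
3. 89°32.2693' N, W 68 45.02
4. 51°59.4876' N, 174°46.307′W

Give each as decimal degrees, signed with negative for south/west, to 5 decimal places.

1. -46.65278, -134.02697
2. -38.81830, -162.80395
3. 89.53782, -68.75033
4. 51.99146, -174.77178

Point 1:
  Lat: 39.167′ = 0.652783°; total 46.652783
  S → negative
  Lon: 134 + 1.618/60 = 134.026967
  hemisphere W, so the sign is −
Point 2:
  φ: 38 + 49.098/60 = 38.818300
  hemisphere S, so the sign is −
  Longitude: 162 + 48.237/60 = 162.803950
  W → negative
Point 3:
  φ: 89 + 32.2693/60 = 89.537822
  N ⇒ keep positive
  Lon: 68 + 45.02/60 = 68.750333
  hemisphere W, so the sign is −
Point 4:
  Latitude: 59.4876′ = 0.991460°; total 51.991460
  N → positive
  λ: 46.307′ = 0.771783°; total 174.771783
  W ⇒ negate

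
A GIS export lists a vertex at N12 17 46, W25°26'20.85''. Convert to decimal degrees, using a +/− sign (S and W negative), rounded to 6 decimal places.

Lat: 12° + 17/60 + 46/3600 = 12 + 0.283333 + 0.012778 = 12.2961111
N → positive
Longitude: 25° + 26/60 + 20.85/3600 = 25 + 0.433333 + 0.005792 = 25.4391250
hemisphere W, so the sign is −

12.296111, -25.439125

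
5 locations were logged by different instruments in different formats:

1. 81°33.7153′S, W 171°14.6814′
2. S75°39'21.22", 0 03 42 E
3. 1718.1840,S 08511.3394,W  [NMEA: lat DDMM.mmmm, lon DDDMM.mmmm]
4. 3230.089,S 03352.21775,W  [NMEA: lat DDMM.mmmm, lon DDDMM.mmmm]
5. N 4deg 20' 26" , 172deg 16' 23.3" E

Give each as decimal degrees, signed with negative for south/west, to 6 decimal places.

1. -81.561922, -171.244690
2. -75.655894, 0.061667
3. -17.303067, -85.188990
4. -32.501483, -33.870296
5. 4.340556, 172.273139

Point 1:
  Latitude: 33.7153′ = 0.561922°; total 81.5619217
  S → negative
  Lon: 14.6814′ = 0.244690°; total 171.2446900
  W → negative
Point 2:
  Lat: 75 + 39/60 + 21.22/3600 = 75.6558944
  hemisphere S, so the sign is −
  Lon: 0 + 3/60 + 42/3600 = 0.0616667
  E → positive
Point 3:
  φ: split at 2 digits → 17° and 18.184′; 17 + 18.184/60 = 17.3030667
  hemisphere S, so the sign is −
  Lon: degrees = first 3 digits = 85, minutes = 11.3394; 85 + 11.3394/60 = 85.1889900
  W ⇒ negate
Point 4:
  Lat: split at 2 digits → 32° and 30.089′; 32 + 30.089/60 = 32.5014833
  S → negative
  Longitude: split at 3 digits → 033° and 52.21775′; 33 + 52.21775/60 = 33.8702958
  W ⇒ negate
Point 5:
  φ: 4 + 20/60 + 26/3600 = 4.3405556
  N → positive
  Longitude: 16′ + 23.3″ = 16.38833′; 172 + 16.38833/60 = 172.2731389
  E → positive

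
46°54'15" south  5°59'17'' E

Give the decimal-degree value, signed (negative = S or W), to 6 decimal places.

Latitude: 46° + 54/60 + 15/3600 = 46 + 0.900000 + 0.004167 = 46.9041667
S → negative
λ: 5° + 59/60 + 17/3600 = 5 + 0.983333 + 0.004722 = 5.9880556
E ⇒ keep positive

-46.904167, 5.988056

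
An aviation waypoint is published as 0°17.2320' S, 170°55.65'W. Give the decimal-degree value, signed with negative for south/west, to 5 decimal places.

-0.28720, -170.92750

Latitude: 0 + 17.232/60 = 0.287200
hemisphere S, so the sign is −
Longitude: 55.65′ = 0.927500°; total 170.927500
hemisphere W, so the sign is −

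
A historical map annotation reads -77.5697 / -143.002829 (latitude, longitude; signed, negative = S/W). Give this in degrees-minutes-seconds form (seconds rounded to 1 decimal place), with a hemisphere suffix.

Latitude is negative → S; |value| = 77.569700
Latitude: whole degrees 77; 34.18200′ → 34′ and 10.920″
Longitude is negative → W; |value| = 143.002829
Longitude: 0.002829° → 0.16974′; 0.16974 × 60 = 10.184″

77°34′10.9″ S, 143°00′10.2″ W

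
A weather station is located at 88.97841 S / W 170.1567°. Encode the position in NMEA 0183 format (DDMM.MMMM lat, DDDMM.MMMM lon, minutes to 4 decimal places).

8858.7046,S / 17009.4020,W

φ: minutes = (88.978410 − 88) × 60 = 58.704600
λ: minutes = (170.156700 − 170) × 60 = 9.402000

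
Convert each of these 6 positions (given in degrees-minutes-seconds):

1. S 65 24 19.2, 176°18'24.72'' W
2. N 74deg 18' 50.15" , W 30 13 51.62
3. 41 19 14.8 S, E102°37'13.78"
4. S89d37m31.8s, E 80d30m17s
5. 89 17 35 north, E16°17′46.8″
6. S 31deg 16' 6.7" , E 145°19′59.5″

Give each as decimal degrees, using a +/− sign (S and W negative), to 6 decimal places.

Point 1:
  Lat: 65° + 24/60 + 19.2/3600 = 65 + 0.400000 + 0.005333 = 65.4053333
  hemisphere S, so the sign is −
  λ: 18′ + 24.72″ = 18.41200′; 176 + 18.41200/60 = 176.3068667
  W → negative
Point 2:
  Latitude: 74 + 18/60 + 50.15/3600 = 74.3139306
  N ⇒ keep positive
  Longitude: 13′ + 51.62″ = 13.86033′; 30 + 13.86033/60 = 30.2310056
  hemisphere W, so the sign is −
Point 3:
  φ: 19′ + 14.8″ = 19.24667′; 41 + 19.24667/60 = 41.3207778
  S ⇒ negate
  Lon: 102° + 37/60 + 13.78/3600 = 102 + 0.616667 + 0.003828 = 102.6204944
  E → positive
Point 4:
  Lat: 89 + 37/60 + 31.8/3600 = 89.6255000
  hemisphere S, so the sign is −
  Lon: 30′ + 17″ = 30.28333′; 80 + 30.28333/60 = 80.5047222
  E ⇒ keep positive
Point 5:
  φ: 17′ + 35″ = 17.58333′; 89 + 17.58333/60 = 89.2930556
  N → positive
  λ: 16 + 17/60 + 46.8/3600 = 16.2963333
  E → positive
Point 6:
  φ: 31° + 16/60 + 6.7/3600 = 31 + 0.266667 + 0.001861 = 31.2685278
  S ⇒ negate
  λ: 145 + 19/60 + 59.5/3600 = 145.3331944
  E ⇒ keep positive

1. -65.405333, -176.306867
2. 74.313931, -30.231006
3. -41.320778, 102.620494
4. -89.625500, 80.504722
5. 89.293056, 16.296333
6. -31.268528, 145.333194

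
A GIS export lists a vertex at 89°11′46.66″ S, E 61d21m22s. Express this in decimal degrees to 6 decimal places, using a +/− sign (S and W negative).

Latitude: 89° + 11/60 + 46.66/3600 = 89 + 0.183333 + 0.012961 = 89.1962944
hemisphere S, so the sign is −
Longitude: 61° + 21/60 + 22/3600 = 61 + 0.350000 + 0.006111 = 61.3561111
E ⇒ keep positive

-89.196294, 61.356111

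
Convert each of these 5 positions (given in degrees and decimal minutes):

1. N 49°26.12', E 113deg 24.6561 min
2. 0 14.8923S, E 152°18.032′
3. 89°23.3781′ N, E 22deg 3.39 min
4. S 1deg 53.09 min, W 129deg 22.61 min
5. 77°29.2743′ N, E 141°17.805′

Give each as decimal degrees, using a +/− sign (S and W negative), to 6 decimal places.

Point 1:
  Latitude: 26.12′ = 0.435333°; total 49.4353333
  N ⇒ keep positive
  Lon: 113 + 24.6561/60 = 113.4109350
  E ⇒ keep positive
Point 2:
  φ: 14.8923′ = 0.248205°; total 0.2482050
  hemisphere S, so the sign is −
  Lon: 18.032′ = 0.300533°; total 152.3005333
  E → positive
Point 3:
  Latitude: 89 + 23.3781/60 = 89.3896350
  N → positive
  λ: 3.39′ = 0.056500°; total 22.0565000
  E → positive
Point 4:
  φ: 1 + 53.09/60 = 1.8848333
  hemisphere S, so the sign is −
  λ: 22.61′ = 0.376833°; total 129.3768333
  hemisphere W, so the sign is −
Point 5:
  Lat: 29.2743′ = 0.487905°; total 77.4879050
  N → positive
  Lon: 17.805′ = 0.296750°; total 141.2967500
  E ⇒ keep positive

1. 49.435333, 113.410935
2. -0.248205, 152.300533
3. 89.389635, 22.056500
4. -1.884833, -129.376833
5. 77.487905, 141.296750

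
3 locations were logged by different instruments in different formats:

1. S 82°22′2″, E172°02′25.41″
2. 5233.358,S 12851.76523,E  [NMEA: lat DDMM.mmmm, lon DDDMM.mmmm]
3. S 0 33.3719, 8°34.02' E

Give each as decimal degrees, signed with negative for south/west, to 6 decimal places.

Point 1:
  Latitude: 82 + 22/60 + 2/3600 = 82.3672222
  hemisphere S, so the sign is −
  Longitude: 172° + 2/60 + 25.41/3600 = 172 + 0.033333 + 0.007058 = 172.0403917
  E → positive
Point 2:
  φ: split at 2 digits → 52° and 33.358′; 52 + 33.358/60 = 52.5559667
  S ⇒ negate
  Longitude: split at 3 digits → 128° and 51.76523′; 128 + 51.76523/60 = 128.8627538
  E → positive
Point 3:
  Lat: 0 + 33.3719/60 = 0.5561983
  S → negative
  Longitude: 8 + 34.02/60 = 8.5670000
  E → positive

1. -82.367222, 172.040392
2. -52.555967, 128.862754
3. -0.556198, 8.567000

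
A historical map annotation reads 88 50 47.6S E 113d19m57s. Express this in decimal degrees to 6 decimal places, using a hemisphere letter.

88.846556° S, 113.332500° E

Latitude: 88° + 50/60 + 47.6/3600 = 88 + 0.833333 + 0.013222 = 88.8465556
Longitude: 113° + 19/60 + 57/3600 = 113 + 0.316667 + 0.015833 = 113.3325000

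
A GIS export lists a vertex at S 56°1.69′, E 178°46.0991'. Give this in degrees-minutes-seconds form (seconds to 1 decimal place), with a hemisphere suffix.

Latitude: fractional minutes 0.69000 × 60 = 41.400″
Lon: fractional minutes 0.09910 × 60 = 5.946″

56°01′41.4″ S, 178°46′5.9″ E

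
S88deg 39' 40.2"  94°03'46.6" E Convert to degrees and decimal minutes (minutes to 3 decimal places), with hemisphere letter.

φ: 39 + 40.2/60 = 39.67000′
Longitude: 3 + 46.6/60 = 3.77667′

88° 39.670′ S, 94° 3.777′ E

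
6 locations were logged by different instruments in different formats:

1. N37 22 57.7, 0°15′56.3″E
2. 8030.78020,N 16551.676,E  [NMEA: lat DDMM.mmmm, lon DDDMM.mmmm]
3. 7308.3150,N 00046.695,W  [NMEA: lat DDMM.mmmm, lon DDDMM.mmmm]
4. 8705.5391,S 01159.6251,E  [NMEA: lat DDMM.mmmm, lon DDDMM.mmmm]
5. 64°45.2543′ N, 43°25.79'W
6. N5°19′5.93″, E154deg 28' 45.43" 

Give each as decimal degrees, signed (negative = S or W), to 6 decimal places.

1. 37.382694, 0.265639
2. 80.513003, 165.861267
3. 73.138583, -0.778250
4. -87.092318, 11.993752
5. 64.754238, -43.429833
6. 5.318314, 154.479286

Point 1:
  φ: 37 + 22/60 + 57.7/3600 = 37.3826944
  N ⇒ keep positive
  Lon: 15′ + 56.3″ = 15.93833′; 0 + 15.93833/60 = 0.2656389
  E → positive
Point 2:
  Lat: degrees = first 2 digits = 80, minutes = 30.7802; 80 + 30.7802/60 = 80.5130033
  N → positive
  Longitude: split at 3 digits → 165° and 51.676′; 165 + 51.676/60 = 165.8612667
  E → positive
Point 3:
  φ: split at 2 digits → 73° and 8.315′; 73 + 8.315/60 = 73.1385833
  N → positive
  Longitude: split at 3 digits → 000° and 46.695′; 0 + 46.695/60 = 0.7782500
  W → negative
Point 4:
  φ: split at 2 digits → 87° and 5.5391′; 87 + 5.5391/60 = 87.0923183
  S ⇒ negate
  Longitude: split at 3 digits → 011° and 59.6251′; 11 + 59.6251/60 = 11.9937517
  E → positive
Point 5:
  φ: 45.2543′ = 0.754238°; total 64.7542383
  N → positive
  λ: 25.79′ = 0.429833°; total 43.4298333
  W ⇒ negate
Point 6:
  φ: 5 + 19/60 + 5.93/3600 = 5.3183139
  N ⇒ keep positive
  Longitude: 154° + 28/60 + 45.43/3600 = 154 + 0.466667 + 0.012619 = 154.4792861
  E ⇒ keep positive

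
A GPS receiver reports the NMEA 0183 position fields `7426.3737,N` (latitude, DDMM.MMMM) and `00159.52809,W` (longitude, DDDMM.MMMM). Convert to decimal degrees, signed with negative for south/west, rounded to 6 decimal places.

74.439562, -1.992135

Latitude: degrees = first 2 digits = 74, minutes = 26.3737; 74 + 26.3737/60 = 74.4395617
N → positive
Longitude: split at 3 digits → 001° and 59.52809′; 1 + 59.52809/60 = 1.9921348
W → negative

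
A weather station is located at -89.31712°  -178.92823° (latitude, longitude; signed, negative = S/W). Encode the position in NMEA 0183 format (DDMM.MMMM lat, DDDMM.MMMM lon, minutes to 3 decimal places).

8919.027,S / 17855.694,W

Latitude is negative → S; |value| = 89.317120
Lat: minutes = (89.317120 − 89) × 60 = 19.02720
Longitude is negative → W; |value| = 178.928230
Lon: 178° + 0.928230 × 60 = 178° 55.69380′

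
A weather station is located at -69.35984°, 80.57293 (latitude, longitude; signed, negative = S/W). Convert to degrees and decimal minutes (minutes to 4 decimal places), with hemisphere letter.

Latitude is negative → S; |value| = 69.359840
Latitude: 69° + 0.359840 × 60 = 69° 21.590400′
λ: 80° + 0.572930 × 60 = 80° 34.375800′

69° 21.5904′ S, 80° 34.3758′ E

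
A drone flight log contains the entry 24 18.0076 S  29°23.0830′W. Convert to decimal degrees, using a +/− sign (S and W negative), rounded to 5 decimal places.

-24.30013, -29.38472

Latitude: 24 + 18.0076/60 = 24.300127
S ⇒ negate
Lon: 29 + 23.083/60 = 29.384717
W → negative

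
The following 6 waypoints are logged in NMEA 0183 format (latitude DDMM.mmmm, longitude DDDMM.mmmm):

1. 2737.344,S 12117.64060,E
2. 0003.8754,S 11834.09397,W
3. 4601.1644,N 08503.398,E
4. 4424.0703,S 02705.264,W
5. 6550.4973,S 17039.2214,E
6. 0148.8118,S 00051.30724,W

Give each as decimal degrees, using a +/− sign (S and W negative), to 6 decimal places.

1. -27.622400, 121.294010
2. -0.064590, -118.568233
3. 46.019407, 85.056633
4. -44.401172, -27.087733
5. -65.841622, 170.653690
6. -1.813530, -0.855121

Point 1:
  φ: split at 2 digits → 27° and 37.344′; 27 + 37.344/60 = 27.6224000
  S → negative
  Lon: degrees = first 3 digits = 121, minutes = 17.6406; 121 + 17.6406/60 = 121.2940100
  E → positive
Point 2:
  Lat: degrees = first 2 digits = 0, minutes = 3.8754; 0 + 3.8754/60 = 0.0645900
  S → negative
  λ: split at 3 digits → 118° and 34.09397′; 118 + 34.09397/60 = 118.5682328
  hemisphere W, so the sign is −
Point 3:
  φ: degrees = first 2 digits = 46, minutes = 1.1644; 46 + 1.1644/60 = 46.0194067
  N ⇒ keep positive
  Lon: split at 3 digits → 085° and 3.398′; 85 + 3.398/60 = 85.0566333
  E → positive
Point 4:
  Lat: degrees = first 2 digits = 44, minutes = 24.0703; 44 + 24.0703/60 = 44.4011717
  S → negative
  λ: degrees = first 3 digits = 27, minutes = 5.264; 27 + 5.264/60 = 27.0877333
  hemisphere W, so the sign is −
Point 5:
  Latitude: split at 2 digits → 65° and 50.4973′; 65 + 50.4973/60 = 65.8416217
  S → negative
  Longitude: degrees = first 3 digits = 170, minutes = 39.2214; 170 + 39.2214/60 = 170.6536900
  E ⇒ keep positive
Point 6:
  Latitude: split at 2 digits → 01° and 48.8118′; 1 + 48.8118/60 = 1.8135300
  S ⇒ negate
  Lon: split at 3 digits → 000° and 51.30724′; 0 + 51.30724/60 = 0.8551207
  hemisphere W, so the sign is −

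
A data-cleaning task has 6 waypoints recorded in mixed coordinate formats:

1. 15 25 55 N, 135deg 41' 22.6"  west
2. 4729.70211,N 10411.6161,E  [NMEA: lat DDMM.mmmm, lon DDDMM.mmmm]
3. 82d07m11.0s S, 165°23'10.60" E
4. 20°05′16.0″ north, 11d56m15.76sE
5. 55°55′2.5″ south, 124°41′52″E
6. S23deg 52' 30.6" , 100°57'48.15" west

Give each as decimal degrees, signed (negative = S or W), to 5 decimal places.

Point 1:
  Lat: 15 + 25/60 + 55/3600 = 15.431944
  N → positive
  Lon: 41′ + 22.6″ = 41.37667′; 135 + 41.37667/60 = 135.689611
  W → negative
Point 2:
  φ: degrees = first 2 digits = 47, minutes = 29.70211; 47 + 29.70211/60 = 47.495035
  N ⇒ keep positive
  Longitude: split at 3 digits → 104° and 11.6161′; 104 + 11.6161/60 = 104.193602
  E ⇒ keep positive
Point 3:
  Lat: 7′ + 11″ = 7.18333′; 82 + 7.18333/60 = 82.119722
  hemisphere S, so the sign is −
  Lon: 165 + 23/60 + 10.6/3600 = 165.386278
  E ⇒ keep positive
Point 4:
  φ: 20° + 5/60 + 16/3600 = 20 + 0.083333 + 0.004444 = 20.087778
  N → positive
  λ: 56′ + 15.76″ = 56.26267′; 11 + 56.26267/60 = 11.937711
  E → positive
Point 5:
  φ: 55 + 55/60 + 2.5/3600 = 55.917361
  hemisphere S, so the sign is −
  λ: 41′ + 52″ = 41.86667′; 124 + 41.86667/60 = 124.697778
  E → positive
Point 6:
  Latitude: 23 + 52/60 + 30.6/3600 = 23.875167
  S ⇒ negate
  Lon: 100 + 57/60 + 48.15/3600 = 100.963375
  W → negative

1. 15.43194, -135.68961
2. 47.49504, 104.19360
3. -82.11972, 165.38628
4. 20.08778, 11.93771
5. -55.91736, 124.69778
6. -23.87517, -100.96338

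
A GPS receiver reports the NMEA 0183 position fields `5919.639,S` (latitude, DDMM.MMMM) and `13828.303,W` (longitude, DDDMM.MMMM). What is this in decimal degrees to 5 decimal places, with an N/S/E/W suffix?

59.32732° S, 138.47172° W

φ: degrees = first 2 digits = 59, minutes = 19.639; 59 + 19.639/60 = 59.327317
Longitude: split at 3 digits → 138° and 28.303′; 138 + 28.303/60 = 138.471717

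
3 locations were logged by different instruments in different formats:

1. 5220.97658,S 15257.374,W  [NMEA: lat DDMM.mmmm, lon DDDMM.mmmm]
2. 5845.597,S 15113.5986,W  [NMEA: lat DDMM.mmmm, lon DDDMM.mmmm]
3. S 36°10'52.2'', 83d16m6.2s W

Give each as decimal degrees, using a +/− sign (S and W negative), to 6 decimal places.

Point 1:
  φ: degrees = first 2 digits = 52, minutes = 20.97658; 52 + 20.97658/60 = 52.3496097
  hemisphere S, so the sign is −
  Lon: split at 3 digits → 152° and 57.374′; 152 + 57.374/60 = 152.9562333
  hemisphere W, so the sign is −
Point 2:
  φ: split at 2 digits → 58° and 45.597′; 58 + 45.597/60 = 58.7599500
  S → negative
  Longitude: split at 3 digits → 151° and 13.5986′; 151 + 13.5986/60 = 151.2266433
  W → negative
Point 3:
  Latitude: 36 + 10/60 + 52.2/3600 = 36.1811667
  S → negative
  Lon: 83 + 16/60 + 6.2/3600 = 83.2683889
  W ⇒ negate

1. -52.349610, -152.956233
2. -58.759950, -151.226643
3. -36.181167, -83.268389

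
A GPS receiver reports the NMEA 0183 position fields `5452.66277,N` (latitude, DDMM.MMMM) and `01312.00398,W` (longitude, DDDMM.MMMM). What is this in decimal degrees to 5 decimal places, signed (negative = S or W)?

Lat: split at 2 digits → 54° and 52.66277′; 54 + 52.66277/60 = 54.877713
N ⇒ keep positive
λ: split at 3 digits → 013° and 12.00398′; 13 + 12.00398/60 = 13.200066
W → negative

54.87771, -13.20007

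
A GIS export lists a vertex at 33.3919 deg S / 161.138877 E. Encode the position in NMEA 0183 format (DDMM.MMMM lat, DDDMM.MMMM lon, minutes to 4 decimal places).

Latitude: fractional part 0.391900 → 23.514000 minutes
λ: minutes = (161.138877 − 161) × 60 = 8.332620

3323.5140,S / 16108.3326,E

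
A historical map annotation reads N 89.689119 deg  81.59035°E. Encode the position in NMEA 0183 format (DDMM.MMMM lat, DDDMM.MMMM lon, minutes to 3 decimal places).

Lat: fractional part 0.689119 → 41.34714 minutes
Longitude: 81° + 0.590350 × 60 = 81° 35.42100′

8941.347,N / 08135.421,E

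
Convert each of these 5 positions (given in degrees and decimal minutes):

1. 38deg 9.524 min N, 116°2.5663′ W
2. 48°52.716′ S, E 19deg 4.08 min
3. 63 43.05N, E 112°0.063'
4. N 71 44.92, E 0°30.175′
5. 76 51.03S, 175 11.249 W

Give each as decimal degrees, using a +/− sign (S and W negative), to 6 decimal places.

1. 38.158733, -116.042772
2. -48.878600, 19.068000
3. 63.717500, 112.001050
4. 71.748667, 0.502917
5. -76.850500, -175.187483

Point 1:
  φ: 38 + 9.524/60 = 38.1587333
  N ⇒ keep positive
  λ: 116 + 2.5663/60 = 116.0427717
  W → negative
Point 2:
  Lat: 48 + 52.716/60 = 48.8786000
  S → negative
  λ: 4.08′ = 0.068000°; total 19.0680000
  E → positive
Point 3:
  Lat: 63 + 43.05/60 = 63.7175000
  N ⇒ keep positive
  Lon: 0.063′ = 0.001050°; total 112.0010500
  E → positive
Point 4:
  Latitude: 71 + 44.92/60 = 71.7486667
  N ⇒ keep positive
  Lon: 30.175′ = 0.502917°; total 0.5029167
  E ⇒ keep positive
Point 5:
  Lat: 51.03′ = 0.850500°; total 76.8505000
  hemisphere S, so the sign is −
  Longitude: 175 + 11.249/60 = 175.1874833
  W → negative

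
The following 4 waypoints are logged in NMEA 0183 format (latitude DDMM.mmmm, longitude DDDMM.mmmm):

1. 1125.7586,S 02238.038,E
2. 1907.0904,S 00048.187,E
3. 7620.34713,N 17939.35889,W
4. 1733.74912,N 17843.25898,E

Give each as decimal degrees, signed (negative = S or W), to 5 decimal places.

1. -11.42931, 22.63397
2. -19.11817, 0.80312
3. 76.33912, -179.65598
4. 17.56249, 178.72098

Point 1:
  Latitude: degrees = first 2 digits = 11, minutes = 25.7586; 11 + 25.7586/60 = 11.429310
  S → negative
  λ: degrees = first 3 digits = 22, minutes = 38.038; 22 + 38.038/60 = 22.633967
  E ⇒ keep positive
Point 2:
  φ: split at 2 digits → 19° and 7.0904′; 19 + 7.0904/60 = 19.118173
  hemisphere S, so the sign is −
  Longitude: split at 3 digits → 000° and 48.187′; 0 + 48.187/60 = 0.803117
  E → positive
Point 3:
  Lat: degrees = first 2 digits = 76, minutes = 20.34713; 76 + 20.34713/60 = 76.339119
  N ⇒ keep positive
  λ: degrees = first 3 digits = 179, minutes = 39.35889; 179 + 39.35889/60 = 179.655982
  hemisphere W, so the sign is −
Point 4:
  Lat: degrees = first 2 digits = 17, minutes = 33.74912; 17 + 33.74912/60 = 17.562485
  N ⇒ keep positive
  Longitude: split at 3 digits → 178° and 43.25898′; 178 + 43.25898/60 = 178.720983
  E ⇒ keep positive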